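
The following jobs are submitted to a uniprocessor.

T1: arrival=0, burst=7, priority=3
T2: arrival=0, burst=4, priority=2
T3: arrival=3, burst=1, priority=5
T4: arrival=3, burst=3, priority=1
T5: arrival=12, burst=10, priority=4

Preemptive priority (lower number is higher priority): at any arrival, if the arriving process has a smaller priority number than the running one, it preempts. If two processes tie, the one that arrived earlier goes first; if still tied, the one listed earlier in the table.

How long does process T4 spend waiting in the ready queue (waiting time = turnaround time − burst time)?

0

Schedule: | T2 0-3 | T4 3-6 | T2 6-7 | T1 7-14 | T5 14-24 | T3 24-25 |
Completion: T1=14  T2=7  T3=25  T4=6  T5=24
Turnaround (C−A): T1=14  T2=7  T3=22  T4=3  T5=12
Waiting(T4) = turnaround − burst = 3 − 3 = 0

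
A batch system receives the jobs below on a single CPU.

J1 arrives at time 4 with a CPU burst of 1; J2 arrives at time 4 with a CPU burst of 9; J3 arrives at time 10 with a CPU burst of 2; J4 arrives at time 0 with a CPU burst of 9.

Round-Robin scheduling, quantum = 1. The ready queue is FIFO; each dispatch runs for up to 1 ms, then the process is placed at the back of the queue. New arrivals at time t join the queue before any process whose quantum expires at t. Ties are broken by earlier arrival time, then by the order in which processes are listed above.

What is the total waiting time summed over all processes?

19

Gantt: | J4 0-4 | J1 4-5 | J2 5-6 | J4 6-7 | J2 7-8 | J4 8-9 | J2 9-10 | J4 10-11 | J3 11-12 | J2 12-13 | J4 13-14 | J3 14-15 | J2 15-16 | J4 16-17 | J2 17-21 |
Completion: J1=5  J2=21  J3=15  J4=17
Turnaround (C−A): J1=1  J2=17  J3=5  J4=17
Waiting = turnaround − burst: J1=0, J2=8, J3=3, J4=8
Total waiting = 0 + 8 + 3 + 8 = 19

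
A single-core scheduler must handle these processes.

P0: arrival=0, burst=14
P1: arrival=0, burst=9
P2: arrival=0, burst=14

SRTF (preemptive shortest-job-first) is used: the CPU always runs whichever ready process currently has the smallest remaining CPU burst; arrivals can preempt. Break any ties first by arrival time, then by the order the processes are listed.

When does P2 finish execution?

37

Timeline: | P1 0-9 | P0 9-23 | P2 23-37 |
Completion: P0=23  P1=9  P2=37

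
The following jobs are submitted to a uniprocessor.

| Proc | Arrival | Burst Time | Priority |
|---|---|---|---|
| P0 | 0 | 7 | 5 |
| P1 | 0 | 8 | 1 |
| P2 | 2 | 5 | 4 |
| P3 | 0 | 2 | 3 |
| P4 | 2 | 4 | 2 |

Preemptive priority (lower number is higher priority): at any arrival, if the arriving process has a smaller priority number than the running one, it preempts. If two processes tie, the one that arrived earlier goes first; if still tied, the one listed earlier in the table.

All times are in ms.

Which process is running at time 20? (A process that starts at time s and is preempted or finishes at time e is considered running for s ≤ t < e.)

Gantt: | P1 0-8 | P4 8-12 | P3 12-14 | P2 14-19 | P0 19-26 |
Completion: P0=26  P1=8  P2=19  P3=14  P4=12
Turnaround (C−A): P0=26  P1=8  P2=17  P3=14  P4=10

P0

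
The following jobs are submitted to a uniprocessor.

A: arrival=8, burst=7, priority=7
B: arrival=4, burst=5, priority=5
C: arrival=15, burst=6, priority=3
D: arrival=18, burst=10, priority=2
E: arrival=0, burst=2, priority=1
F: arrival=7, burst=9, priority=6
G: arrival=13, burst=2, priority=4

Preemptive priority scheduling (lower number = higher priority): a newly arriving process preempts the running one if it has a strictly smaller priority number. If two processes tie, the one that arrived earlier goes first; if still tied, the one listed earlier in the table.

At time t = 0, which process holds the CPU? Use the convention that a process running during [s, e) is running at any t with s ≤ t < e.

E

Gantt: | E 0-2 | idle 2-4 | B 4-9 | F 9-13 | G 13-15 | C 15-18 | D 18-28 | C 28-31 | F 31-36 | A 36-43 |
Completion: A=43  B=9  C=31  D=28  E=2  F=36  G=15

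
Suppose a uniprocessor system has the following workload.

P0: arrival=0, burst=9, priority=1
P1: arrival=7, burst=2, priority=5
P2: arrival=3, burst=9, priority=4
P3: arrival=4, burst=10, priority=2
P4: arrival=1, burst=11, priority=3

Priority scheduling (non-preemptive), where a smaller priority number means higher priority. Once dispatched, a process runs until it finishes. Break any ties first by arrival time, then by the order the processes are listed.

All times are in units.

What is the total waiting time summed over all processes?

82

Timeline: | P0 0-9 | P3 9-19 | P4 19-30 | P2 30-39 | P1 39-41 |
Completion: P0=9  P1=41  P2=39  P3=19  P4=30
Waiting = turnaround − burst: P0=0, P1=32, P2=27, P3=5, P4=18
Total waiting = 0 + 32 + 27 + 5 + 18 = 82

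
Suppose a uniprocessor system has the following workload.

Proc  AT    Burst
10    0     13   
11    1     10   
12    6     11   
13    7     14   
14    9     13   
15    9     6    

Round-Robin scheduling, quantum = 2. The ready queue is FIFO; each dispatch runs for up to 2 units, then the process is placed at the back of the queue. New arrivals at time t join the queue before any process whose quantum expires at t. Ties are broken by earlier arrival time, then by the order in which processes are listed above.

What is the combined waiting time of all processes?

233

Schedule: | 10 0-2 | 11 2-4 | 10 4-6 | 11 6-8 | 12 8-10 | 10 10-12 | 13 12-14 | 11 14-16 | 14 16-18 | 15 18-20 | 12 20-22 | 10 22-24 | 13 24-26 | 11 26-28 | 14 28-30 | 15 30-32 | 12 32-34 | 10 34-36 | 13 36-38 | 11 38-40 | 14 40-42 | 15 42-44 | 12 44-46 | 10 46-48 | 13 48-50 | 14 50-52 | 12 52-54 | 10 54-55 | 13 55-57 | 14 57-59 | 12 59-60 | 13 60-62 | 14 62-64 | 13 64-66 | 14 66-67 |
Completion: 10=55  11=40  12=60  13=66  14=67  15=44
Turnaround (C−A): 10=55  11=39  12=54  13=59  14=58  15=35
Waiting = turnaround − burst: 10=42, 11=29, 12=43, 13=45, 14=45, 15=29
Total waiting = 42 + 29 + 43 + 45 + 45 + 29 = 233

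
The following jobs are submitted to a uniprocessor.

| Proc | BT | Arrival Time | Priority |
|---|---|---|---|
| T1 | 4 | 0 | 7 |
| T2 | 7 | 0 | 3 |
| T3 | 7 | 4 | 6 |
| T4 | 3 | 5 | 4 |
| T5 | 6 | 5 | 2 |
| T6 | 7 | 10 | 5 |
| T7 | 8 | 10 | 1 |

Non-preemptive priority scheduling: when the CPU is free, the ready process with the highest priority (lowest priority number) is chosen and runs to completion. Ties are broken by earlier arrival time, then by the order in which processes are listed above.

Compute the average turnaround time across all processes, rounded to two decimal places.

20.29

Schedule: | T2 0-7 | T5 7-13 | T7 13-21 | T4 21-24 | T6 24-31 | T3 31-38 | T1 38-42 |
Completion: T1=42  T2=7  T3=38  T4=24  T5=13  T6=31  T7=21
Turnaround (C−A): T1=42  T2=7  T3=34  T4=19  T5=8  T6=21  T7=11
Turnaround times: T1=42, T2=7, T3=34, T4=19, T5=8, T6=21, T7=11
Average turnaround = (42+7+34+19+8+21+11) / 7 = 142/7 = 20.29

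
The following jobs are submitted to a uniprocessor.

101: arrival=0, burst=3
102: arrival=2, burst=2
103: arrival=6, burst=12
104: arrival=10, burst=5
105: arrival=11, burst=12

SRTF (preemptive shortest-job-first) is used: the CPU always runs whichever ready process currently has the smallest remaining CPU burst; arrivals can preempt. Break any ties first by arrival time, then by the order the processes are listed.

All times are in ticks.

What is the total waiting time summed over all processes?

18

Gantt: | 101 0-3 | 102 3-5 | idle 5-6 | 103 6-10 | 104 10-15 | 103 15-23 | 105 23-35 |
Completion: 101=3  102=5  103=23  104=15  105=35
Waiting = turnaround − burst: 101=0, 102=1, 103=5, 104=0, 105=12
Total waiting = 0 + 1 + 5 + 0 + 12 = 18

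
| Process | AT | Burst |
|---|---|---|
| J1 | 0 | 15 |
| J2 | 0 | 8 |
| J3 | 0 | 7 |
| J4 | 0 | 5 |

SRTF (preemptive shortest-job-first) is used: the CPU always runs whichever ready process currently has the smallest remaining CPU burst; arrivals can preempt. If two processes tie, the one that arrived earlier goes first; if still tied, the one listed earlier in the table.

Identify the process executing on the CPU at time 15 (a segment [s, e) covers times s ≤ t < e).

Schedule: | J4 0-5 | J3 5-12 | J2 12-20 | J1 20-35 |
Completion: J1=35  J2=20  J3=12  J4=5
Turnaround (C−A): J1=35  J2=20  J3=12  J4=5

J2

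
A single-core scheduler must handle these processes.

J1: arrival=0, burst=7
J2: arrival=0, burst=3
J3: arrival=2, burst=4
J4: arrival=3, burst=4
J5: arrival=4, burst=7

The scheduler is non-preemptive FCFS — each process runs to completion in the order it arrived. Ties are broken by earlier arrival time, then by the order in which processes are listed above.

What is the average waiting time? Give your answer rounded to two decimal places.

Schedule: | J1 0-7 | J2 7-10 | J3 10-14 | J4 14-18 | J5 18-25 |
Completion: J1=7  J2=10  J3=14  J4=18  J5=25
Waiting times: J1=0, J2=7, J3=8, J4=11, J5=14
Average waiting = (0+7+8+11+14) / 5 = 40/5 = 8.00

8.00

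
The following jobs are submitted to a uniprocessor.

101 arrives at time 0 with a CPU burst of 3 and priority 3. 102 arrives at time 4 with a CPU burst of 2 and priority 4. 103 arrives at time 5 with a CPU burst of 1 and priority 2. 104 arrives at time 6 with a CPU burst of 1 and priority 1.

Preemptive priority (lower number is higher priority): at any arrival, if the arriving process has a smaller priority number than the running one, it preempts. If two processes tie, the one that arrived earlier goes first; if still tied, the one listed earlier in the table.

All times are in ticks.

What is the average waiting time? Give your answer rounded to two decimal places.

0.50

Gantt: | 101 0-3 | idle 3-4 | 102 4-5 | 103 5-6 | 104 6-7 | 102 7-8 |
Completion: 101=3  102=8  103=6  104=7
Waiting times: 101=0, 102=2, 103=0, 104=0
Average waiting = (0+2+0+0) / 4 = 2/4 = 0.50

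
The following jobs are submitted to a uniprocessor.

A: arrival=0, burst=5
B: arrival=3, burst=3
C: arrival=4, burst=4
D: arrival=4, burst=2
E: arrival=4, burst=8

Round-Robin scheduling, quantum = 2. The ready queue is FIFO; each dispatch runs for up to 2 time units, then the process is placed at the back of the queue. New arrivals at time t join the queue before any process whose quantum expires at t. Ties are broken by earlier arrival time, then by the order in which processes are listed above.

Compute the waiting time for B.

8

Schedule: | A 0-4 | B 4-6 | C 6-8 | D 8-10 | E 10-12 | A 12-13 | B 13-14 | C 14-16 | E 16-22 |
Completion: A=13  B=14  C=16  D=10  E=22
Waiting(B) = turnaround − burst = 11 − 3 = 8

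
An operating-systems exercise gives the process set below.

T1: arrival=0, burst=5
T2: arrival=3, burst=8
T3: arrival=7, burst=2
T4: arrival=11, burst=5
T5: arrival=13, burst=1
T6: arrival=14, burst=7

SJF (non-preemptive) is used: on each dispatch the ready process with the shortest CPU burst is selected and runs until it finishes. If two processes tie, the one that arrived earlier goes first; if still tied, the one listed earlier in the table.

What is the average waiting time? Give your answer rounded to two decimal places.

Gantt: | T1 0-5 | T2 5-13 | T5 13-14 | T3 14-16 | T4 16-21 | T6 21-28 |
Completion: T1=5  T2=13  T3=16  T4=21  T5=14  T6=28
Turnaround (C−A): T1=5  T2=10  T3=9  T4=10  T5=1  T6=14
Waiting times: T1=0, T2=2, T3=7, T4=5, T5=0, T6=7
Average waiting = (0+2+7+5+0+7) / 6 = 21/6 = 3.50

3.50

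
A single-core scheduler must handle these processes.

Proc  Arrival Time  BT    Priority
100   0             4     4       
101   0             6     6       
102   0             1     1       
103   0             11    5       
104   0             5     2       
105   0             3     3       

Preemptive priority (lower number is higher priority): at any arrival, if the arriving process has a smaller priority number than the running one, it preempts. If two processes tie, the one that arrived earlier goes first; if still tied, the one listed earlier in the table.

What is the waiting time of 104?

Schedule: | 102 0-1 | 104 1-6 | 105 6-9 | 100 9-13 | 103 13-24 | 101 24-30 |
Completion: 100=13  101=30  102=1  103=24  104=6  105=9
Turnaround (C−A): 100=13  101=30  102=1  103=24  104=6  105=9
Waiting(104) = turnaround − burst = 6 − 5 = 1

1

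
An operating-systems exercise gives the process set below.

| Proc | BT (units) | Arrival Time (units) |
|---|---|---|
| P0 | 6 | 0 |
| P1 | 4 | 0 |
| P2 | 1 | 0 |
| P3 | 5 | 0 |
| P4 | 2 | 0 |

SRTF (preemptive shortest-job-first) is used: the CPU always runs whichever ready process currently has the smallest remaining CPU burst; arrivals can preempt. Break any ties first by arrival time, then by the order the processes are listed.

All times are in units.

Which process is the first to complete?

Timeline: | P2 0-1 | P4 1-3 | P1 3-7 | P3 7-12 | P0 12-18 |
Completion: P0=18  P1=7  P2=1  P3=12  P4=3
Turnaround (C−A): P0=18  P1=7  P2=1  P3=12  P4=3
Finish order: P2 → P4 → P1 → P3 → P0

P2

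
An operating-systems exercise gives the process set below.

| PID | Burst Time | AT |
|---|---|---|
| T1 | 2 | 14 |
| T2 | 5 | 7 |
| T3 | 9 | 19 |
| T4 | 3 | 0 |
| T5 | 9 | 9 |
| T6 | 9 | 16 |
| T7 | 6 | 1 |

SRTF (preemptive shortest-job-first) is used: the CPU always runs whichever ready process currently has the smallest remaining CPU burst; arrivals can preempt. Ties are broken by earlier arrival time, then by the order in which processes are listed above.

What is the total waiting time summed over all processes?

35

Gantt: | T4 0-3 | T7 3-9 | T2 9-14 | T1 14-16 | T5 16-25 | T6 25-34 | T3 34-43 |
Completion: T1=16  T2=14  T3=43  T4=3  T5=25  T6=34  T7=9
Waiting = turnaround − burst: T1=0, T2=2, T3=15, T4=0, T5=7, T6=9, T7=2
Total waiting = 0 + 2 + 15 + 0 + 7 + 9 + 2 = 35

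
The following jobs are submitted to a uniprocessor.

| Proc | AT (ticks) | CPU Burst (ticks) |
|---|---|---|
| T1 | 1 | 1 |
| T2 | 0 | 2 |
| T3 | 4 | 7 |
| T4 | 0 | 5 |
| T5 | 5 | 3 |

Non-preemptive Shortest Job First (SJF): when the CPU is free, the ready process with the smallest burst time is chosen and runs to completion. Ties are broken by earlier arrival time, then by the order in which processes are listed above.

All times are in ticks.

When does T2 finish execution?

2

Timeline: | T2 0-2 | T1 2-3 | T4 3-8 | T5 8-11 | T3 11-18 |
Completion: T1=3  T2=2  T3=18  T4=8  T5=11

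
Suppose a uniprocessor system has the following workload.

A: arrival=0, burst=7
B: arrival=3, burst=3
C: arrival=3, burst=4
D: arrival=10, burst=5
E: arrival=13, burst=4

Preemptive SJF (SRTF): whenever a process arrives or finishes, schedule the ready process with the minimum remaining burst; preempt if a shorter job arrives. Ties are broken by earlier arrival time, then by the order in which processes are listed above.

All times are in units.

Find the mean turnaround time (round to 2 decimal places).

8.40

Schedule: | A 0-3 | B 3-6 | A 6-10 | C 10-14 | E 14-18 | D 18-23 |
Completion: A=10  B=6  C=14  D=23  E=18
Turnaround times: A=10, B=3, C=11, D=13, E=5
Average turnaround = (10+3+11+13+5) / 5 = 42/5 = 8.40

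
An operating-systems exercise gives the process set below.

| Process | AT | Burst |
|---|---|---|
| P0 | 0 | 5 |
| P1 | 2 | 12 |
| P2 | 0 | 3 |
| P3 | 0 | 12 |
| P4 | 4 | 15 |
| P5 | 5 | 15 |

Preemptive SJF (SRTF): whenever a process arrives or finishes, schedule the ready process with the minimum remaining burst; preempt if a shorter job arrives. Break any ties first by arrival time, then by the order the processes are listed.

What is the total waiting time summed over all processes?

99

Timeline: | P2 0-3 | P0 3-8 | P3 8-20 | P1 20-32 | P4 32-47 | P5 47-62 |
Completion: P0=8  P1=32  P2=3  P3=20  P4=47  P5=62
Turnaround (C−A): P0=8  P1=30  P2=3  P3=20  P4=43  P5=57
Waiting = turnaround − burst: P0=3, P1=18, P2=0, P3=8, P4=28, P5=42
Total waiting = 3 + 18 + 0 + 8 + 28 + 42 = 99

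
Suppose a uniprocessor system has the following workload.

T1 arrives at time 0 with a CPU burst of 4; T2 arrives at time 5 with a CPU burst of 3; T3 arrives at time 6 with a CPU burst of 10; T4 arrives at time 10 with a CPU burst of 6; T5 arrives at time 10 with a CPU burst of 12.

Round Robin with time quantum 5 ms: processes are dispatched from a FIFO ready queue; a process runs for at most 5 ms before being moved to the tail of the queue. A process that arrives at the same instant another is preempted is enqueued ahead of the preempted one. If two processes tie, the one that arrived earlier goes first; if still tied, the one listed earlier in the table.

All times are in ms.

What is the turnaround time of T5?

Schedule: | T1 0-4 | idle 4-5 | T2 5-8 | T3 8-13 | T4 13-18 | T5 18-23 | T3 23-28 | T4 28-29 | T5 29-36 |
Completion: T1=4  T2=8  T3=28  T4=29  T5=36
Turnaround (C−A): T1=4  T2=3  T3=22  T4=19  T5=26
Turnaround(T5) = completion − arrival = 36 − 10 = 26

26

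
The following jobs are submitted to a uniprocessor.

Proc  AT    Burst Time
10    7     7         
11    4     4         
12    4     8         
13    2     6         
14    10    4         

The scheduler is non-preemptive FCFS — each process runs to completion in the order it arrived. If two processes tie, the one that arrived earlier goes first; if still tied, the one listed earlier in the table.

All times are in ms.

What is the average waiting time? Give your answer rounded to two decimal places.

8.40

Schedule: | idle 0-2 | 13 2-8 | 11 8-12 | 12 12-20 | 10 20-27 | 14 27-31 |
Completion: 10=27  11=12  12=20  13=8  14=31
Turnaround (C−A): 10=20  11=8  12=16  13=6  14=21
Waiting times: 10=13, 11=4, 12=8, 13=0, 14=17
Average waiting = (13+4+8+0+17) / 5 = 42/5 = 8.40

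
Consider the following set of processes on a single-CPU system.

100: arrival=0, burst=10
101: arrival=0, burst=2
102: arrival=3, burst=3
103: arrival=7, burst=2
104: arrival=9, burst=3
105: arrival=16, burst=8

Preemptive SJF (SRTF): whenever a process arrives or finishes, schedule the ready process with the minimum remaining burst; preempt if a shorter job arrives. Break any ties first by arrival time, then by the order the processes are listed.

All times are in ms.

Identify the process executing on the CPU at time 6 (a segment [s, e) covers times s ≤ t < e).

Gantt: | 101 0-2 | 100 2-3 | 102 3-6 | 100 6-7 | 103 7-9 | 104 9-12 | 100 12-20 | 105 20-28 |
Completion: 100=20  101=2  102=6  103=9  104=12  105=28

100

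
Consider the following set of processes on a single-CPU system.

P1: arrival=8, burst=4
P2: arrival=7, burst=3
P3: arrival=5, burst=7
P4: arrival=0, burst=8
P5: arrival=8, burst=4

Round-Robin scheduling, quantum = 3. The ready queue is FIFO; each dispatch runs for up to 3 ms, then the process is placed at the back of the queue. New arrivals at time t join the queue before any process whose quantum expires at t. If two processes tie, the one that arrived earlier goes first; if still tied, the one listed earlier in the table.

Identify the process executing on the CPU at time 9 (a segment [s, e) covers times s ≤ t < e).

P4

Schedule: | P4 0-6 | P3 6-9 | P4 9-11 | P2 11-14 | P1 14-17 | P5 17-20 | P3 20-23 | P1 23-24 | P5 24-25 | P3 25-26 |
Completion: P1=24  P2=14  P3=26  P4=11  P5=25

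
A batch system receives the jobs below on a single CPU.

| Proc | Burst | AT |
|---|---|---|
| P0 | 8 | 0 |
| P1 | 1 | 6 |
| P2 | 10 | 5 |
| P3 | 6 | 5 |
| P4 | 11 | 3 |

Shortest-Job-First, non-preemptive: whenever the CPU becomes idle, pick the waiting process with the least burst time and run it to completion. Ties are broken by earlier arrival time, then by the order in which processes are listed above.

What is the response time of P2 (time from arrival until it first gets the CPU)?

Timeline: | P0 0-8 | P1 8-9 | P3 9-15 | P2 15-25 | P4 25-36 |
Completion: P0=8  P1=9  P2=25  P3=15  P4=36
Turnaround (C−A): P0=8  P1=3  P2=20  P3=10  P4=33
Response(P2) = first start − arrival = 15 − 5 = 10

10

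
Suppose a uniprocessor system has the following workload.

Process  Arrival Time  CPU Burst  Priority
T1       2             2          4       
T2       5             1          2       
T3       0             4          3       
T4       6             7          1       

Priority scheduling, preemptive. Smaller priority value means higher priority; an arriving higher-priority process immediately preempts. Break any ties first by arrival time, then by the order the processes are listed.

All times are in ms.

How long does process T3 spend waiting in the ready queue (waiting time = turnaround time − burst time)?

Schedule: | T3 0-4 | T1 4-5 | T2 5-6 | T4 6-13 | T1 13-14 |
Completion: T1=14  T2=6  T3=4  T4=13
Waiting(T3) = turnaround − burst = 4 − 4 = 0

0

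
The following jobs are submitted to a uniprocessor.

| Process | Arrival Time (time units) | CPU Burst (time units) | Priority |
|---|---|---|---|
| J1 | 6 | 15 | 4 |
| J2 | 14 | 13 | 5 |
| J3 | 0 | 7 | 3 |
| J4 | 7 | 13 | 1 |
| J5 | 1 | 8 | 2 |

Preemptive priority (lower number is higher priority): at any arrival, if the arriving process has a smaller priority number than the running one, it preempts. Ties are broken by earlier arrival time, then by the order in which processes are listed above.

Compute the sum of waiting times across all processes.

85

Schedule: | J3 0-1 | J5 1-7 | J4 7-20 | J5 20-22 | J3 22-28 | J1 28-43 | J2 43-56 |
Completion: J1=43  J2=56  J3=28  J4=20  J5=22
Waiting = turnaround − burst: J1=22, J2=29, J3=21, J4=0, J5=13
Total waiting = 22 + 29 + 21 + 0 + 13 = 85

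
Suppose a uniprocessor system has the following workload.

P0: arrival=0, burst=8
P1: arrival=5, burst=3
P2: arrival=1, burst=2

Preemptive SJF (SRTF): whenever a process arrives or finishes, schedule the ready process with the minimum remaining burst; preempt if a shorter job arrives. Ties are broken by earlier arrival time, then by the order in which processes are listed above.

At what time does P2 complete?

3

Gantt: | P0 0-1 | P2 1-3 | P0 3-5 | P1 5-8 | P0 8-13 |
Completion: P0=13  P1=8  P2=3
Turnaround (C−A): P0=13  P1=3  P2=2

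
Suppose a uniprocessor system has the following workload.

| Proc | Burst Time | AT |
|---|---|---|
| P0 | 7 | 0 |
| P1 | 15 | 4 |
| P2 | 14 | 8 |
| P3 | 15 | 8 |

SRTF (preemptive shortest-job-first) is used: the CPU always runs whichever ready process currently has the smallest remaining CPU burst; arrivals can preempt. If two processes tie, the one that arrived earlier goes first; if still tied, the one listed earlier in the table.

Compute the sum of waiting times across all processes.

Schedule: | P0 0-7 | P1 7-22 | P2 22-36 | P3 36-51 |
Completion: P0=7  P1=22  P2=36  P3=51
Turnaround (C−A): P0=7  P1=18  P2=28  P3=43
Waiting = turnaround − burst: P0=0, P1=3, P2=14, P3=28
Total waiting = 0 + 3 + 14 + 28 = 45

45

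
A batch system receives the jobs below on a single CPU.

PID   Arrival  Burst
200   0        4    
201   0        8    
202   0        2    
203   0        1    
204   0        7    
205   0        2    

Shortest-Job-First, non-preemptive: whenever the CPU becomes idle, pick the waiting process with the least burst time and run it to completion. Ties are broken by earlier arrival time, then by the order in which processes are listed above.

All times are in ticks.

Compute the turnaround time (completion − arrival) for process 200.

9

Gantt: | 203 0-1 | 202 1-3 | 205 3-5 | 200 5-9 | 204 9-16 | 201 16-24 |
Completion: 200=9  201=24  202=3  203=1  204=16  205=5
Turnaround (C−A): 200=9  201=24  202=3  203=1  204=16  205=5
Turnaround(200) = completion − arrival = 9 − 0 = 9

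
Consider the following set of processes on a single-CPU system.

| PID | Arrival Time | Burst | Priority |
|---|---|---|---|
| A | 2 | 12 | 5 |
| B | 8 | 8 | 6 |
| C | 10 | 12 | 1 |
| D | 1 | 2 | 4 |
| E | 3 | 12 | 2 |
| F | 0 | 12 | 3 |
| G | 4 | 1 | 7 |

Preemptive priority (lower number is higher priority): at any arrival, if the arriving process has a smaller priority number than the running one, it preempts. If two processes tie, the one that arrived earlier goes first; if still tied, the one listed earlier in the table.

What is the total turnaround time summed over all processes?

Timeline: | F 0-3 | E 3-10 | C 10-22 | E 22-27 | F 27-36 | D 36-38 | A 38-50 | B 50-58 | G 58-59 |
Completion: A=50  B=58  C=22  D=38  E=27  F=36  G=59
Turnaround = completion − arrival: A=48, B=50, C=12, D=37, E=24, F=36, G=55
Total turnaround = 48 + 50 + 12 + 37 + 24 + 36 + 55 = 262

262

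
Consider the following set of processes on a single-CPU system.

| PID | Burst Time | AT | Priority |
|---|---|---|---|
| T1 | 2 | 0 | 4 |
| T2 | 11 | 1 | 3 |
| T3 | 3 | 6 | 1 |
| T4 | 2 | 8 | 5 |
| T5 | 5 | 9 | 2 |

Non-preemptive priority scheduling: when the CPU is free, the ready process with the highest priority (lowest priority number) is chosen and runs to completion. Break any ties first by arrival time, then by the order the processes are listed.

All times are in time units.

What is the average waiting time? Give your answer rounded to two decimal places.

Schedule: | T1 0-2 | T2 2-13 | T3 13-16 | T5 16-21 | T4 21-23 |
Completion: T1=2  T2=13  T3=16  T4=23  T5=21
Turnaround (C−A): T1=2  T2=12  T3=10  T4=15  T5=12
Waiting times: T1=0, T2=1, T3=7, T4=13, T5=7
Average waiting = (0+1+7+13+7) / 5 = 28/5 = 5.60

5.60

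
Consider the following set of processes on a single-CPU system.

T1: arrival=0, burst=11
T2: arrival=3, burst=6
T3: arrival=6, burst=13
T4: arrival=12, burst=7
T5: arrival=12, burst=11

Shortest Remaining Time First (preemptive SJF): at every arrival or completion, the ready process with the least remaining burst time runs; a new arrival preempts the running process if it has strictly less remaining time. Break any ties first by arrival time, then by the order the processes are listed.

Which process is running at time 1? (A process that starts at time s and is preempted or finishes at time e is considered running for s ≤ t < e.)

T1

Gantt: | T1 0-3 | T2 3-9 | T1 9-17 | T4 17-24 | T5 24-35 | T3 35-48 |
Completion: T1=17  T2=9  T3=48  T4=24  T5=35
Turnaround (C−A): T1=17  T2=6  T3=42  T4=12  T5=23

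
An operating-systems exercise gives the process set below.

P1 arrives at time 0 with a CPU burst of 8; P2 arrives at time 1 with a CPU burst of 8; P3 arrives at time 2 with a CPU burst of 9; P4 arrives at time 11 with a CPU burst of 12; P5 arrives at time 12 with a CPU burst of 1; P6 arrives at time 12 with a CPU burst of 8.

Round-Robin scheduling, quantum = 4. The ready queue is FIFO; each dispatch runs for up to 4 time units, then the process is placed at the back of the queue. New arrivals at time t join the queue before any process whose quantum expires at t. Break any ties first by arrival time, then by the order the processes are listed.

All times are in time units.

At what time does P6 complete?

Schedule: | P1 0-4 | P2 4-8 | P3 8-12 | P1 12-16 | P2 16-20 | P4 20-24 | P5 24-25 | P6 25-29 | P3 29-33 | P4 33-37 | P6 37-41 | P3 41-42 | P4 42-46 |
Completion: P1=16  P2=20  P3=42  P4=46  P5=25  P6=41

41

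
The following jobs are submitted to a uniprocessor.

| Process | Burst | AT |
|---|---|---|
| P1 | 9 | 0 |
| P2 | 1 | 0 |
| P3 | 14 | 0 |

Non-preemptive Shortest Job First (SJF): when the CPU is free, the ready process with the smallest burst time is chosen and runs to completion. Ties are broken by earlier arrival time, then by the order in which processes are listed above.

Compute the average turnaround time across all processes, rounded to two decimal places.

11.67

Schedule: | P2 0-1 | P1 1-10 | P3 10-24 |
Completion: P1=10  P2=1  P3=24
Turnaround times: P1=10, P2=1, P3=24
Average turnaround = (10+1+24) / 3 = 35/3 = 11.67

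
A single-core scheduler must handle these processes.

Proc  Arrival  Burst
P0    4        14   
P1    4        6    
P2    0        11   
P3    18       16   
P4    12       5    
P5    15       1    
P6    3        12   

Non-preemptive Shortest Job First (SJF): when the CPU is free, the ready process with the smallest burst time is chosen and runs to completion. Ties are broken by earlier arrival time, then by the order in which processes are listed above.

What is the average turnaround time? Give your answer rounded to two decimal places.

23.14

Gantt: | P2 0-11 | P1 11-17 | P5 17-18 | P4 18-23 | P6 23-35 | P0 35-49 | P3 49-65 |
Completion: P0=49  P1=17  P2=11  P3=65  P4=23  P5=18  P6=35
Turnaround (C−A): P0=45  P1=13  P2=11  P3=47  P4=11  P5=3  P6=32
Turnaround times: P0=45, P1=13, P2=11, P3=47, P4=11, P5=3, P6=32
Average turnaround = (45+13+11+47+11+3+32) / 7 = 162/7 = 23.14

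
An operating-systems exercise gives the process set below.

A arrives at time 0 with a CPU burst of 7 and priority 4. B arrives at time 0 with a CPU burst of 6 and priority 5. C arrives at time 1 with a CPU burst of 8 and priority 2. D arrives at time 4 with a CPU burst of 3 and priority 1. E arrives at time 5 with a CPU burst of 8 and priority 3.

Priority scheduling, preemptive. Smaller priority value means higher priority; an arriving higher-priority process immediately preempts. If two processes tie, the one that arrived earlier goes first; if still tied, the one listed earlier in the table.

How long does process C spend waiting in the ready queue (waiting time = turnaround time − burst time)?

3

Gantt: | A 0-1 | C 1-4 | D 4-7 | C 7-12 | E 12-20 | A 20-26 | B 26-32 |
Completion: A=26  B=32  C=12  D=7  E=20
Turnaround (C−A): A=26  B=32  C=11  D=3  E=15
Waiting(C) = turnaround − burst = 11 − 8 = 3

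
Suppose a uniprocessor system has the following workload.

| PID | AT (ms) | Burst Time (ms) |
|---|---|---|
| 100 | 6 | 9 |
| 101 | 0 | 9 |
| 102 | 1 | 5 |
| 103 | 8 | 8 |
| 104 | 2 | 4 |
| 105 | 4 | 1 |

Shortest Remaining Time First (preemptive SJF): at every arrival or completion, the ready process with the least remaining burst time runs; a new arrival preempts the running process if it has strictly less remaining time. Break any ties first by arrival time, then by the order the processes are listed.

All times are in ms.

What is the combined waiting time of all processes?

48

Schedule: | 101 0-1 | 102 1-4 | 105 4-5 | 102 5-7 | 104 7-11 | 101 11-19 | 103 19-27 | 100 27-36 |
Completion: 100=36  101=19  102=7  103=27  104=11  105=5
Waiting = turnaround − burst: 100=21, 101=10, 102=1, 103=11, 104=5, 105=0
Total waiting = 21 + 10 + 1 + 11 + 5 + 0 = 48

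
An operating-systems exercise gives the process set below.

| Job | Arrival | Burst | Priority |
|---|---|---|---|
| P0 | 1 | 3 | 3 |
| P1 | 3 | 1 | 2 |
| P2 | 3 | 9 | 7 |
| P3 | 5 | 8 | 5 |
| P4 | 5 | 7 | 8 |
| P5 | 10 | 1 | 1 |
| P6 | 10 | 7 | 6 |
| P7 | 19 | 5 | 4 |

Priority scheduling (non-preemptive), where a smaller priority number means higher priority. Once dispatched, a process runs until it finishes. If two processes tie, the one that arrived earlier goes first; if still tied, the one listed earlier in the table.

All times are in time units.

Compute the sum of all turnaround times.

Schedule: | idle 0-1 | P0 1-4 | P1 4-5 | P3 5-13 | P5 13-14 | P6 14-21 | P7 21-26 | P2 26-35 | P4 35-42 |
Completion: P0=4  P1=5  P2=35  P3=13  P4=42  P5=14  P6=21  P7=26
Turnaround = completion − arrival: P0=3, P1=2, P2=32, P3=8, P4=37, P5=4, P6=11, P7=7
Total turnaround = 3 + 2 + 32 + 8 + 37 + 4 + 11 + 7 = 104

104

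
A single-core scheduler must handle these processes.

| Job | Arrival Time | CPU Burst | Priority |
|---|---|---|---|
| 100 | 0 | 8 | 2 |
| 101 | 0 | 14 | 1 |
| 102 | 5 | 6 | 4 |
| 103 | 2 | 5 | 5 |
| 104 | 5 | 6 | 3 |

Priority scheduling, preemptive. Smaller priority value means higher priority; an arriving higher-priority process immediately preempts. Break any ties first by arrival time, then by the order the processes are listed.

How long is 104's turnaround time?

Schedule: | 101 0-14 | 100 14-22 | 104 22-28 | 102 28-34 | 103 34-39 |
Completion: 100=22  101=14  102=34  103=39  104=28
Turnaround(104) = completion − arrival = 28 − 5 = 23

23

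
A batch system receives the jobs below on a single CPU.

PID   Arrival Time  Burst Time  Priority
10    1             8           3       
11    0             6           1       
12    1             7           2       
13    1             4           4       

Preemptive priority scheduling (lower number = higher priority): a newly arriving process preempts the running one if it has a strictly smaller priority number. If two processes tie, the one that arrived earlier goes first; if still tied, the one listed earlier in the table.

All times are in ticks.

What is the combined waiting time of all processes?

37

Gantt: | 11 0-6 | 12 6-13 | 10 13-21 | 13 21-25 |
Completion: 10=21  11=6  12=13  13=25
Waiting = turnaround − burst: 10=12, 11=0, 12=5, 13=20
Total waiting = 12 + 0 + 5 + 20 = 37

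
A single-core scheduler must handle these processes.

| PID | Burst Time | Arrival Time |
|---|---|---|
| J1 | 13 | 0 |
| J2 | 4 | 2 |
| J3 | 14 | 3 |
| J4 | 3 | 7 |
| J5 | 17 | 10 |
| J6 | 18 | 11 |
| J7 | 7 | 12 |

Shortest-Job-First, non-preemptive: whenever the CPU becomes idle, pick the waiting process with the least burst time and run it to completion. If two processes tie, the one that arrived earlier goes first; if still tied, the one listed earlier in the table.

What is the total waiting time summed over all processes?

Schedule: | J1 0-13 | J4 13-16 | J2 16-20 | J7 20-27 | J3 27-41 | J5 41-58 | J6 58-76 |
Completion: J1=13  J2=20  J3=41  J4=16  J5=58  J6=76  J7=27
Turnaround (C−A): J1=13  J2=18  J3=38  J4=9  J5=48  J6=65  J7=15
Waiting = turnaround − burst: J1=0, J2=14, J3=24, J4=6, J5=31, J6=47, J7=8
Total waiting = 0 + 14 + 24 + 6 + 31 + 47 + 8 = 130

130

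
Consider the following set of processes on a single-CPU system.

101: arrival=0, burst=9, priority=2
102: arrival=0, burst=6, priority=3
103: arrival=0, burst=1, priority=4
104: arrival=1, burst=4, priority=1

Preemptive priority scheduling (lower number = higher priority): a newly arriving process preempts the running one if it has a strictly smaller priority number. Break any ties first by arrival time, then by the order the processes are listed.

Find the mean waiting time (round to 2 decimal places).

Timeline: | 101 0-1 | 104 1-5 | 101 5-13 | 102 13-19 | 103 19-20 |
Completion: 101=13  102=19  103=20  104=5
Turnaround (C−A): 101=13  102=19  103=20  104=4
Waiting times: 101=4, 102=13, 103=19, 104=0
Average waiting = (4+13+19+0) / 4 = 36/4 = 9.00

9.00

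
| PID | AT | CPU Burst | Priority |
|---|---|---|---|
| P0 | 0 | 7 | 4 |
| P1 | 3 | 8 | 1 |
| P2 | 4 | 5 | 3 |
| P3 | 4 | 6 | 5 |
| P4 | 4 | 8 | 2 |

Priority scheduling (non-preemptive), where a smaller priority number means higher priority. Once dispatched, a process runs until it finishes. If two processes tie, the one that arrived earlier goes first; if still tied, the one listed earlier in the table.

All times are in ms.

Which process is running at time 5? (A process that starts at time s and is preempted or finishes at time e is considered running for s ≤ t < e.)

Timeline: | P0 0-7 | P1 7-15 | P4 15-23 | P2 23-28 | P3 28-34 |
Completion: P0=7  P1=15  P2=28  P3=34  P4=23
Turnaround (C−A): P0=7  P1=12  P2=24  P3=30  P4=19

P0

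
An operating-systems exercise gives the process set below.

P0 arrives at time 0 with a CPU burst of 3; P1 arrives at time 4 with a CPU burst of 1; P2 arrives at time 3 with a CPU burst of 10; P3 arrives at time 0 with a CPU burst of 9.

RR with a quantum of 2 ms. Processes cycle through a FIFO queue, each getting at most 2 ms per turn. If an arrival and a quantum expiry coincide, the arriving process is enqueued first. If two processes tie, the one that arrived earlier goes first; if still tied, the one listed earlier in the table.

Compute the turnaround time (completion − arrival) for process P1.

Schedule: | P0 0-2 | P3 2-4 | P0 4-5 | P2 5-7 | P1 7-8 | P3 8-10 | P2 10-12 | P3 12-14 | P2 14-16 | P3 16-18 | P2 18-20 | P3 20-21 | P2 21-23 |
Completion: P0=5  P1=8  P2=23  P3=21
Turnaround (C−A): P0=5  P1=4  P2=20  P3=21
Turnaround(P1) = completion − arrival = 8 − 4 = 4

4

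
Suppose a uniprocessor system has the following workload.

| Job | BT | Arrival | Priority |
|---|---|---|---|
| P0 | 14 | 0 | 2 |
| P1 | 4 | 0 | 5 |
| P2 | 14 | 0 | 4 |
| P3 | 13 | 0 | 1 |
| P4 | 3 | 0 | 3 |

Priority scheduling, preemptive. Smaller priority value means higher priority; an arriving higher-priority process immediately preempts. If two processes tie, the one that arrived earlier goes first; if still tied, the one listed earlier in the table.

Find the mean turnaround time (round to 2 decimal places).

Timeline: | P3 0-13 | P0 13-27 | P4 27-30 | P2 30-44 | P1 44-48 |
Completion: P0=27  P1=48  P2=44  P3=13  P4=30
Turnaround times: P0=27, P1=48, P2=44, P3=13, P4=30
Average turnaround = (27+48+44+13+30) / 5 = 162/5 = 32.40

32.40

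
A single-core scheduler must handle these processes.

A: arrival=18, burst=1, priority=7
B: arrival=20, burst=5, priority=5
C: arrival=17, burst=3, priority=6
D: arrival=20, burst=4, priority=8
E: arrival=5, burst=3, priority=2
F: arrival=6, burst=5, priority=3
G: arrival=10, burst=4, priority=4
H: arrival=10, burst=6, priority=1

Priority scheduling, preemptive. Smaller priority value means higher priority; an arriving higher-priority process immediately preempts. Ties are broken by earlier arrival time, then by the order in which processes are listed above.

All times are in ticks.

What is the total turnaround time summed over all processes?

Timeline: | idle 0-5 | E 5-8 | F 8-10 | H 10-16 | F 16-19 | G 19-23 | B 23-28 | C 28-31 | A 31-32 | D 32-36 |
Completion: A=32  B=28  C=31  D=36  E=8  F=19  G=23  H=16
Turnaround = completion − arrival: A=14, B=8, C=14, D=16, E=3, F=13, G=13, H=6
Total turnaround = 14 + 8 + 14 + 16 + 3 + 13 + 13 + 6 = 87

87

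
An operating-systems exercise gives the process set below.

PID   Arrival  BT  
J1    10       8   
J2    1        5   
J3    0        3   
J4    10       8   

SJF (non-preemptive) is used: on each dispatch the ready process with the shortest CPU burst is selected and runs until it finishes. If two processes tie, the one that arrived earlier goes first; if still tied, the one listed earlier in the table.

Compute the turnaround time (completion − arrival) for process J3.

3

Schedule: | J3 0-3 | J2 3-8 | idle 8-10 | J1 10-18 | J4 18-26 |
Completion: J1=18  J2=8  J3=3  J4=26
Turnaround (C−A): J1=8  J2=7  J3=3  J4=16
Turnaround(J3) = completion − arrival = 3 − 0 = 3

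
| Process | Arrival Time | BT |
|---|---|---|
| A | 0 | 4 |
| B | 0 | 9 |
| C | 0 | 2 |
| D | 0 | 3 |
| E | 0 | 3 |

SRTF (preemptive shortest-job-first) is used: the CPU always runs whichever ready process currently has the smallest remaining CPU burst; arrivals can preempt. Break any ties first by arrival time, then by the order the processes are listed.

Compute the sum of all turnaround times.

48

Schedule: | C 0-2 | D 2-5 | E 5-8 | A 8-12 | B 12-21 |
Completion: A=12  B=21  C=2  D=5  E=8
Turnaround (C−A): A=12  B=21  C=2  D=5  E=8
Turnaround = completion − arrival: A=12, B=21, C=2, D=5, E=8
Total turnaround = 12 + 21 + 2 + 5 + 8 = 48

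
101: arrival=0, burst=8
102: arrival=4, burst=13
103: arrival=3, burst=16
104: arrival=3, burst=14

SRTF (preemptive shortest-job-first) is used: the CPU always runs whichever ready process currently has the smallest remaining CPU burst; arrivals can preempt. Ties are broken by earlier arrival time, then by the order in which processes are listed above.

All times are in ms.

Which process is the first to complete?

Timeline: | 101 0-8 | 102 8-21 | 104 21-35 | 103 35-51 |
Completion: 101=8  102=21  103=51  104=35
Finish order: 101 → 102 → 104 → 103

101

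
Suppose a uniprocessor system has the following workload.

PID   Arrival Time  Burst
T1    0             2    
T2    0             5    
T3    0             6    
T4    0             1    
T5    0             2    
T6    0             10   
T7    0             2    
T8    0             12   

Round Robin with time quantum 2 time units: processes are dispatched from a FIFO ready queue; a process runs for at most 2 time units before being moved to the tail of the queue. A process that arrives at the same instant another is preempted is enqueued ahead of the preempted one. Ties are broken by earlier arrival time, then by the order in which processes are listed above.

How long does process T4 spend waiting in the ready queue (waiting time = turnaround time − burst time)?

6

Schedule: | T1 0-2 | T2 2-4 | T3 4-6 | T4 6-7 | T5 7-9 | T6 9-11 | T7 11-13 | T8 13-15 | T2 15-17 | T3 17-19 | T6 19-21 | T8 21-23 | T2 23-24 | T3 24-26 | T6 26-28 | T8 28-30 | T6 30-32 | T8 32-34 | T6 34-36 | T8 36-40 |
Completion: T1=2  T2=24  T3=26  T4=7  T5=9  T6=36  T7=13  T8=40
Waiting(T4) = turnaround − burst = 7 − 1 = 6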